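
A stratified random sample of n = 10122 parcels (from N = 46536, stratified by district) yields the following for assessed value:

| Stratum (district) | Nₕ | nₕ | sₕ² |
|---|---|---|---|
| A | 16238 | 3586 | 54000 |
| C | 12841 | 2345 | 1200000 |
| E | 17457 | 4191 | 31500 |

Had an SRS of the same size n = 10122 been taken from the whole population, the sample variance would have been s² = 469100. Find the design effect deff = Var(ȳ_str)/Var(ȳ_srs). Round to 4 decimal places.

Var(ȳ_str) = Σ Wₕ²(1−fₕ)sₕ²/nₕ with Wₕ = Nₕ/46536:
  A: (16238/46536)²·(1−3586/16238)·54000/3586 = 1.4285554
  C: (12841/46536)²·(1−2345/12841)·1200000/2345 = 31.848059
  E: (17457/46536)²·(1−4191/17457)·31500/4191 = 0.80375631
  → Var(ȳ_str) = 34.080371.
Var(ȳ_srs) = (1 − 10122/46536)·469100/10122 = 36.264228.
deff = 34.080371 / 36.264228 = 0.9398.

0.9398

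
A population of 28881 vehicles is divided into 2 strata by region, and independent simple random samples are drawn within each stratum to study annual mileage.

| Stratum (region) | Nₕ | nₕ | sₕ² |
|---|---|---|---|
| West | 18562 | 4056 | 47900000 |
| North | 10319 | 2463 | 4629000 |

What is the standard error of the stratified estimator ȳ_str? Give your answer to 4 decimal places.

Var(ȳ_str) = Σₕ Wₕ²(1 − fₕ)sₕ²/nₕ with Wₕ = Nₕ/N, N = 28881.
West: Wₕ = 0.64270628; term = 0.64270628²·(1 − 0.21851094)·47900000/4056 = 3812.2867.
North: Wₕ = 0.35729372; term = 0.35729372²·(1 − 0.23868592)·4629000/2463 = 182.65746.
Sum = 3994.9442.
SE = √(3994.9442) = 63.2056.

63.2056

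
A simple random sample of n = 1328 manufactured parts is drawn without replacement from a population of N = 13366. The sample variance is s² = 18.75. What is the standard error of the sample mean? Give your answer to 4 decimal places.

Under SRS without replacement, Var(ȳ) = (1 − f)·s²/n with f = n/N = 1328/13366 = 0.09935658.
Var(ȳ) = (1 − 0.09935658)·18.75/1328 = 0.90064342·0.014118976 = 0.012716163.
SE(ȳ) = √(0.012716163) = 0.1128.

0.1128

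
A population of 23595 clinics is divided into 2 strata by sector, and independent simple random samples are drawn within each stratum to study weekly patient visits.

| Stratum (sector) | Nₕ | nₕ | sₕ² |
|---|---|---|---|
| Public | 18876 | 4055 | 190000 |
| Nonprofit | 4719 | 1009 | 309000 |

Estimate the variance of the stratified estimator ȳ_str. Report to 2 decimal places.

33.18

Var(ȳ_str) = Σₕ Wₕ²(1 − fₕ)sₕ²/nₕ with Wₕ = Nₕ/N, N = 23595.
Public: Wₕ = 0.80000000; term = 0.80000000²·(1 − 0.21482306)·190000/4055 = 23.545627.
Nonprofit: Wₕ = 0.20000000; term = 0.20000000²·(1 − 0.21381649)·309000/1009 = 9.6305532.
Sum = 33.17618.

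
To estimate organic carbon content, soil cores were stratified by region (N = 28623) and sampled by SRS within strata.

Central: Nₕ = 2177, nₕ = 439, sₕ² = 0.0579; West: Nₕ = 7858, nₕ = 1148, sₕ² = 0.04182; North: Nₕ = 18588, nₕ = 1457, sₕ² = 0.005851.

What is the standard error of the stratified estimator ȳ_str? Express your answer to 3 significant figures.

0.00212

Var(ȳ_str) = Σₕ Wₕ²(1 − fₕ)sₕ²/nₕ with Wₕ = Nₕ/N, N = 28623.
Central: Wₕ = 0.07605772; term = 0.07605772²·(1 − 0.20165365)·0.0579/439 = 6.0910469 × 10^-7.
West: Wₕ = 0.27453447; term = 0.27453447²·(1 − 0.14609315)·0.04182/1148 = 2.3444792 × 10^-6.
North: Wₕ = 0.64940782; term = 0.64940782²·(1 − 0.07838390)·0.005851/1457 = 1.5608301 × 10^-6.
Sum = 4.514414 × 10^-6.
SE = √(4.514414 × 10^-6) = 0.00212.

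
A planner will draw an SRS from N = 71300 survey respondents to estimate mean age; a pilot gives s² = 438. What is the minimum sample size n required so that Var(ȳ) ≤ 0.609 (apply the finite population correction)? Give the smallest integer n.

Without fpc, n₀ = s²/D = 438/0.609 = 719.2118.
With fpc, (1 − n/N)·s²/n ≤ D requires n ≥ n₀/(1 + n₀/N) = 719.2118/(1 + 719.2118/71300) = 712.0295.
Rounding up, n = 713.

713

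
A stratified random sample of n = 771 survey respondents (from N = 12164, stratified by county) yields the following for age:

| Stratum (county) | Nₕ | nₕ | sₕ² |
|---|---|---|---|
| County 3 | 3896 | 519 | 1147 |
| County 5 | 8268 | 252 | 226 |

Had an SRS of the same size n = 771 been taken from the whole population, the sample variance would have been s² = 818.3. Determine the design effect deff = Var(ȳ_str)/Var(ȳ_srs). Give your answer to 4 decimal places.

0.6018

Var(ȳ_str) = Σ Wₕ²(1−fₕ)sₕ²/nₕ with Wₕ = Nₕ/12164:
  County 3: (3896/12164)²·(1−519/3896)·1147/519 = 0.19651389
  County 5: (8268/12164)²·(1−252/8268)·226/252 = 0.40171056
  → Var(ȳ_str) = 0.59822445.
Var(ȳ_srs) = (1 − 771/12164)·818.3/771 = 0.99407662.
deff = 0.59822445 / 0.99407662 = 0.6018.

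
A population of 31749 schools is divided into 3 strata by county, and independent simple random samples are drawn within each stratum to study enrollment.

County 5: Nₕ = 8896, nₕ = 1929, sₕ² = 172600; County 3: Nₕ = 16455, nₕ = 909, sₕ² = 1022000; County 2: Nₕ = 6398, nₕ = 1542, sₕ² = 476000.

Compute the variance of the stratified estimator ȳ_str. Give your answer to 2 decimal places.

Var(ȳ_str) = Σₕ Wₕ²(1 − fₕ)sₕ²/nₕ with Wₕ = Nₕ/N, N = 31749.
County 5: Wₕ = 0.28019780; term = 0.28019780²·(1 − 0.21683903)·172600/1929 = 5.5016004.
County 3: Wₕ = 0.51828404; term = 0.51828404²·(1 − 0.05524157)·1022000/909 = 285.32739.
County 2: Wₕ = 0.20151816; term = 0.20151816²·(1 − 0.24101282)·476000/1542 = 9.5144873.
Sum = 300.34348.

300.34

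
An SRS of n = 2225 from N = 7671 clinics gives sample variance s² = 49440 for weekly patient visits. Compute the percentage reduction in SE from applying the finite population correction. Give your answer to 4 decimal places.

f = n/N = 2225/7671 = 0.29005345.
SE_no-fpc = √(s²/n) = 4.7138333; SE_fpc = √((1−f)s²/n) = 3.9717971.
Ratio = √(1−f) = 0.84258326. Reduction = 100·(1 − 0.84258326) = 15.7417%.

15.7417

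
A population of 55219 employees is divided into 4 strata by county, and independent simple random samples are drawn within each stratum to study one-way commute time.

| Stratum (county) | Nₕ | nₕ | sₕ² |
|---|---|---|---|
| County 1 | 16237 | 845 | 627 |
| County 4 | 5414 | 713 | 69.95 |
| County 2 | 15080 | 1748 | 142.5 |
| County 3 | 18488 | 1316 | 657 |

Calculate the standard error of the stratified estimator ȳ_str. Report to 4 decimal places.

Var(ȳ_str) = Σₕ Wₕ²(1 − fₕ)sₕ²/nₕ with Wₕ = Nₕ/N, N = 55219.
County 1: Wₕ = 0.29404734; term = 0.29404734²·(1 − 0.05204163)·627/845 = 0.060818346.
County 4: Wₕ = 0.09804596; term = 0.09804596²·(1 − 0.13169560)·69.95/713 = 8.1889763 × 10^-4.
County 2: Wₕ = 0.27309441; term = 0.27309441²·(1 − 0.11591512)·142.5/1748 = 0.0053751799.
County 3: Wₕ = 0.33481229; term = 0.33481229²·(1 − 0.07118131)·657/1316 = 0.051980831.
Sum = 0.11899325.
SE = √(0.11899325) = 0.3450.

0.3450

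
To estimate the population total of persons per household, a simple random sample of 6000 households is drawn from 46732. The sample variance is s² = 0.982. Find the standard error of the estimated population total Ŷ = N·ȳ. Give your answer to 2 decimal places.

558.16

Var(Ŷ) = N²·Var(ȳ) = N²·(1 − n/N)·s²/n.
f = 6000/46732 = 0.12839168; Var(ȳ) = 0.87160832·0.982/6000 = 1.4265323 × 10^-4.
Var(Ŷ) = 46732² · (1.4265323 × 10^-4) = 311537.51.
SE(Ŷ) = √(311537.51) = 558.16.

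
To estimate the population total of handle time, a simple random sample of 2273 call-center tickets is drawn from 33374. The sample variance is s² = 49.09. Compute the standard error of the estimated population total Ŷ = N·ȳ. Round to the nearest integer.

Var(Ŷ) = N²·Var(ȳ) = N²·(1 − n/N)·s²/n.
f = 2273/33374 = 0.06810691; Var(ȳ) = 0.93189309·49.09/2273 = 0.020126103.
Var(Ŷ) = 33374² · 0.020126103 = 2.2416934 × 10^7.
SE(Ŷ) = √(2.2416934 × 10^7) = 4735.

4735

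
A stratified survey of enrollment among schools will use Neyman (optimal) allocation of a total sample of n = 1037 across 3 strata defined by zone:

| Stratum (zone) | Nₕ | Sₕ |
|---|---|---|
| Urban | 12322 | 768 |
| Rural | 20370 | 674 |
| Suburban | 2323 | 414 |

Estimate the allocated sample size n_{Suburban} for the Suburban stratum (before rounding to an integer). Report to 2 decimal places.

Neyman allocation: nₕ = n·NₕSₕ / Σⱼ NⱼSⱼ.
Σ NⱼSⱼ = 12322·768 + 20370·674 + 2323·414 = 2.4154398 × 10^7.
n_{Suburban} = 1037·2323·414 / (2.4154398 × 10^7) = 41.29.

41.29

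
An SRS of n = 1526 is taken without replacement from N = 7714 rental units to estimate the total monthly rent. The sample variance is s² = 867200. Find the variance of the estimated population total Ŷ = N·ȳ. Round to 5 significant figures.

Var(Ŷ) = N²·Var(ȳ) = N²·(1 − n/N)·s²/n.
f = 1526/7714 = 0.19782214; Var(ȳ) = 0.80217786·867200/1526 = 455.86411.
Var(Ŷ) = 7714² · 455.86411 = 2.7126557 × 10^10.

2.7127 × 10^10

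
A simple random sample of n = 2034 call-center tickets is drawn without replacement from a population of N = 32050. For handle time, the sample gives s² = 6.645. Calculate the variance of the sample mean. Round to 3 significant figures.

Under SRS without replacement, Var(ȳ) = (1 − f)·s²/n with f = n/N = 2034/32050 = 0.06346334.
Var(ȳ) = (1 − 0.06346334)·6.645/2034 = 0.93653666·0.0032669617 = 0.0030596294.

0.00306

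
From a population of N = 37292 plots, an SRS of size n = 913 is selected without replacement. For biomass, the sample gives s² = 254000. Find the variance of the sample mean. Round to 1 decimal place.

271.4

Under SRS without replacement, Var(ȳ) = (1 − f)·s²/n with f = n/N = 913/37292 = 0.02448246.
Var(ȳ) = (1 − 0.02448246)·254000/913 = 0.97551754·278.20372 = 271.39261.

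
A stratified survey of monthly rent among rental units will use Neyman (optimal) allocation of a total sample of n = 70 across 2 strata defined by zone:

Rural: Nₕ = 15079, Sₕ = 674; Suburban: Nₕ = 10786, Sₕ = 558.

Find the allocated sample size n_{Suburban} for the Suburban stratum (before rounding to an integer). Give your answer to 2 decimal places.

Neyman allocation: nₕ = n·NₕSₕ / Σⱼ NⱼSⱼ.
Σ NⱼSⱼ = 15079·674 + 10786·558 = 1.6181834 × 10^7.
n_{Suburban} = 70·10786·558 / (1.6181834 × 10^7) = 26.04.

26.04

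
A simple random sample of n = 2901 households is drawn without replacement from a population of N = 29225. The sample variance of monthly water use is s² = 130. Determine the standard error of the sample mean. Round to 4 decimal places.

0.2009

Under SRS without replacement, Var(ȳ) = (1 − f)·s²/n with f = n/N = 2901/29225 = 0.09926433.
Var(ȳ) = (1 − 0.09926433)·130/2901 = 0.90073567·0.044812134 = 0.040363887.
SE(ȳ) = √(0.040363887) = 0.2009.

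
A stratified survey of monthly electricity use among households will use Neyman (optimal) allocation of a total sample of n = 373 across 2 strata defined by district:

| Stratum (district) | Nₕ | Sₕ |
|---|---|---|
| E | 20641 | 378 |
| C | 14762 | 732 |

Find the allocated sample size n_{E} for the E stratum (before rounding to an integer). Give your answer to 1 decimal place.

156.4

Neyman allocation: nₕ = n·NₕSₕ / Σⱼ NⱼSⱼ.
Σ NⱼSⱼ = 20641·378 + 14762·732 = 1.8608082 × 10^7.
n_{E} = 373·20641·378 / (1.8608082 × 10^7) = 156.4.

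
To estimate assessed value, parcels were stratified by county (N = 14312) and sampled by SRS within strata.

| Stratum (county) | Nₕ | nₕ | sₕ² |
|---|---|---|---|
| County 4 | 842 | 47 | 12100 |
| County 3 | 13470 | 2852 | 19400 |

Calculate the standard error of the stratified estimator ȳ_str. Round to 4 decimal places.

Var(ȳ_str) = Σₕ Wₕ²(1 − fₕ)sₕ²/nₕ with Wₕ = Nₕ/N, N = 14312.
County 4: Wₕ = 0.05883175; term = 0.05883175²·(1 − 0.05581948)·12100/47 = 0.84132942.
County 3: Wₕ = 0.94116825; term = 0.94116825²·(1 − 0.21172977)·19400/2852 = 4.7496529.
Sum = 5.5909823.
SE = √(5.5909823) = 2.3645.

2.3645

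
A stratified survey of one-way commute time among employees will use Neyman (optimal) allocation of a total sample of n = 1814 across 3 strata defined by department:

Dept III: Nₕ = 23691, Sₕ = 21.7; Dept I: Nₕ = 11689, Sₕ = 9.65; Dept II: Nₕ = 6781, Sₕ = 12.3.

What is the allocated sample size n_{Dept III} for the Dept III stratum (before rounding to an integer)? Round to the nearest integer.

Neyman allocation: nₕ = n·NₕSₕ / Σⱼ NⱼSⱼ.
Σ NⱼSⱼ = 23691·21.7 + 11689·9.65 + 6781·12.3 = 710299.85.
n_{Dept III} = 1814·23691·21.7 / 710299.85 = 1313.

1313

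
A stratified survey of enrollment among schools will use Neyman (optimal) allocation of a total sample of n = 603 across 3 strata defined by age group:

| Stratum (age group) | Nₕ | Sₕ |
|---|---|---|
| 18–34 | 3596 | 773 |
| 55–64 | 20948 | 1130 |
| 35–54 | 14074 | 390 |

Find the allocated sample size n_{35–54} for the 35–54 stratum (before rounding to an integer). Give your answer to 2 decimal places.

103.63

Neyman allocation: nₕ = n·NₕSₕ / Σⱼ NⱼSⱼ.
Σ NⱼSⱼ = 3596·773 + 20948·1130 + 14074·390 = 3.1939808 × 10^7.
n_{35–54} = 603·14074·390 / (3.1939808 × 10^7) = 103.63.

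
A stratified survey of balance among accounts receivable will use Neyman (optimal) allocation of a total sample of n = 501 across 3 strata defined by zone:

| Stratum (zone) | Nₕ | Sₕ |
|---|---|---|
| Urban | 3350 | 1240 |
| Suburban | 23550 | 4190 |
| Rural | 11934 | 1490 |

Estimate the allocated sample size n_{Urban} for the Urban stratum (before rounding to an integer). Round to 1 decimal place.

17.3

Neyman allocation: nₕ = n·NₕSₕ / Σⱼ NⱼSⱼ.
Σ NⱼSⱼ = 3350·1240 + 23550·4190 + 11934·1490 = 1.2061016 × 10^8.
n_{Urban} = 501·3350·1240 / (1.2061016 × 10^8) = 17.3.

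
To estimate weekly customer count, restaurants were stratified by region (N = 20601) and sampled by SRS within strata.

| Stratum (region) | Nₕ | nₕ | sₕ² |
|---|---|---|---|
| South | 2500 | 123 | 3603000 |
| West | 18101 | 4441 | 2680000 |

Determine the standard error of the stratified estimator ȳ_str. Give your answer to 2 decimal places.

27.60

Var(ȳ_str) = Σₕ Wₕ²(1 − fₕ)sₕ²/nₕ with Wₕ = Nₕ/N, N = 20601.
South: Wₕ = 0.12135333; term = 0.12135333²·(1 − 0.04920000)·3603000/123 = 410.15852.
West: Wₕ = 0.87864667; term = 0.87864667²·(1 − 0.24534556)·2680000/4441 = 351.58528.
Sum = 761.7438.
SE = √(761.7438) = 27.60.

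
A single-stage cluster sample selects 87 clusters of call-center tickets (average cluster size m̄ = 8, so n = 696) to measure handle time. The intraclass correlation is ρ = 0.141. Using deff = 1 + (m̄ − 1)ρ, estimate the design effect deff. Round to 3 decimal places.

deff = 1 + (8 − 1)·0.141 = 1 + 0.987 = 1.987.

1.987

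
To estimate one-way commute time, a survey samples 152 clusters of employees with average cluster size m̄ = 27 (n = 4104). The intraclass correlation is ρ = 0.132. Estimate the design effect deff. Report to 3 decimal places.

deff = 1 + (27 − 1)·0.132 = 1 + 3.432 = 4.432.

4.432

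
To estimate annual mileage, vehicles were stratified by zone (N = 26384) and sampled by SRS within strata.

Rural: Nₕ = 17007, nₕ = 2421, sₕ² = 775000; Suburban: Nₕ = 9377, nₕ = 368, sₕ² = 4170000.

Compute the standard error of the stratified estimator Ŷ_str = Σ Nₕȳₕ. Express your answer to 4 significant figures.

Var(Ŷ_str) = Σₕ Nₕ²(1 − fₕ)sₕ²/nₕ.
Rural: 17007²·(1 − 2421/17007)·775000/2421 = 7.9409202 × 10^10.
Suburban: 9377²·(1 − 368/9377)·4170000/368 = 9.5725742 × 10^11.
Sum = 1.0366666 × 10^12.
SE = √(1.0366666 × 10^12) = 1.018 × 10^6.

1.018 × 10^6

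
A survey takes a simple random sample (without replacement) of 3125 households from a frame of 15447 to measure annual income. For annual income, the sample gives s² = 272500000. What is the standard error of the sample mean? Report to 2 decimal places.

263.74

Under SRS without replacement, Var(ȳ) = (1 − f)·s²/n with f = n/N = 3125/15447 = 0.20230465.
Var(ȳ) = (1 − 0.20230465)·272500000/3125 = 0.79769535·87200 = 69559.034.
SE(ȳ) = √(69559.034) = 263.74.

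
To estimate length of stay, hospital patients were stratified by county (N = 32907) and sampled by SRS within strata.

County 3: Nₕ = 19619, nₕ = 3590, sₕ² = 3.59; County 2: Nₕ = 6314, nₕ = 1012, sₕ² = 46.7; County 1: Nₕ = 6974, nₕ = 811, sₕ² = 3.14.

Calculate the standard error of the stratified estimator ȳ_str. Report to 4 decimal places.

0.0433

Var(ȳ_str) = Σₕ Wₕ²(1 − fₕ)sₕ²/nₕ with Wₕ = Nₕ/N, N = 32907.
County 3: Wₕ = 0.59619534; term = 0.59619534²·(1 − 0.18298588)·3.59/3590 = 2.9040675 × 10^-4.
County 2: Wₕ = 0.19187407; term = 0.19187407²·(1 − 0.16027875)·46.7/1012 = 0.0014266061.
County 1: Wₕ = 0.21193059; term = 0.21193059²·(1 − 0.11628907)·3.14/811 = 1.536761 × 10^-4.
Sum = 0.001870689.
SE = √(0.001870689) = 0.0433.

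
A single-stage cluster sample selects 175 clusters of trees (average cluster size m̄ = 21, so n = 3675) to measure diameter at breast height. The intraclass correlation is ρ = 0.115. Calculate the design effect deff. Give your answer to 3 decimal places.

deff = 1 + (21 − 1)·0.115 = 1 + 2.3 = 3.3.

3.300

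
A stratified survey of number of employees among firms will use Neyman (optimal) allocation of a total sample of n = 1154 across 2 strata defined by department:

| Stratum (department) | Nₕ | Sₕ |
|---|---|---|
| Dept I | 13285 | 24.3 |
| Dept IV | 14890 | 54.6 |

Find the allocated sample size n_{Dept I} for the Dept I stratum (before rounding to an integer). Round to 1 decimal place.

328.0

Neyman allocation: nₕ = n·NₕSₕ / Σⱼ NⱼSⱼ.
Σ NⱼSⱼ = 13285·24.3 + 14890·54.6 = 1.1358195 × 10^6.
n_{Dept I} = 1154·13285·24.3 / (1.1358195 × 10^6) = 328.0.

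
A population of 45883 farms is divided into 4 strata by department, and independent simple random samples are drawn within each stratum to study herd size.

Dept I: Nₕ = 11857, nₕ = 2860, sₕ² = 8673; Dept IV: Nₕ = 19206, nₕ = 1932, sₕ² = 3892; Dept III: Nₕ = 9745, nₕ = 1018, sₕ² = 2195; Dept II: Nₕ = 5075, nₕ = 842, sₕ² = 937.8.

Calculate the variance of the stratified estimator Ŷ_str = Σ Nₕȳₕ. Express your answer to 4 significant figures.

Var(Ŷ_str) = Σₕ Nₕ²(1 − fₕ)sₕ²/nₕ.
Dept I: 11857²·(1 − 2860/11857)·8673/2860 = 3.2350117 × 10^8.
Dept IV: 19206²·(1 − 1932/19206)·3892/1932 = 6.6833707 × 10^8.
Dept III: 9745²·(1 − 1018/9745)·2195/1018 = 1.8337223 × 10^8.
Dept II: 5075²·(1 − 842/5075)·937.8/842 = 2.3926681 × 10^7.
Sum = 1.1991372 × 10^9.

1.199 × 10^9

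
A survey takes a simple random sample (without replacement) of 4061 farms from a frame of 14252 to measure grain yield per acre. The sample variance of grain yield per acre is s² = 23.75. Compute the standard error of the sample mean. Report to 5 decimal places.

0.06467

Under SRS without replacement, Var(ȳ) = (1 − f)·s²/n with f = n/N = 4061/14252 = 0.28494246.
Var(ȳ) = (1 − 0.28494246)·23.75/4061 = 0.71505754·0.0058483132 = 0.0041818804.
SE(ȳ) = √(0.0041818804) = 0.06467.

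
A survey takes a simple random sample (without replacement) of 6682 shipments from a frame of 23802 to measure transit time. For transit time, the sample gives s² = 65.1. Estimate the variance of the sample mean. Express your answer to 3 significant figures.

Under SRS without replacement, Var(ȳ) = (1 − f)·s²/n with f = n/N = 6682/23802 = 0.28073271.
Var(ȳ) = (1 − 0.28073271)·65.1/6682 = 0.71926729·0.009742592 = 0.0070075278.

0.00701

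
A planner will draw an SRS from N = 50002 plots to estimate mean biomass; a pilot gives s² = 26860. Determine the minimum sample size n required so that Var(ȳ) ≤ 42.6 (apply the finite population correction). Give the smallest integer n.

Without fpc, n₀ = s²/D = 26860/42.6 = 630.5164.
With fpc, (1 − n/N)·s²/n ≤ D requires n ≥ n₀/(1 + n₀/N) = 630.5164/(1 + 630.5164/50002) = 622.6647.
Rounding up, n = 623.

623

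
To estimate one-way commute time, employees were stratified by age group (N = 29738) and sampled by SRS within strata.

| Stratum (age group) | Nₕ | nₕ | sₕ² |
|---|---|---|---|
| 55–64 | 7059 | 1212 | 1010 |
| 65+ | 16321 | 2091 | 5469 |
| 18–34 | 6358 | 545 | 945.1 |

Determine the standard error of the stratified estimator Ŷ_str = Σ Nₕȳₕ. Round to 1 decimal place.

Var(Ŷ_str) = Σₕ Nₕ²(1 − fₕ)sₕ²/nₕ.
55–64: 7059²·(1 − 1212/7059)·1010/1212 = 3.4394978 × 10^7.
65+: 16321²·(1 − 2091/16321)·5469/2091 = 6.0744303 × 10^8.
18–34: 6358²·(1 − 545/6358)·945.1/545 = 6.4091747 × 10^7.
Sum = 7.0592976 × 10^8.
SE = √(7.0592976 × 10^8) = 26569.3.

26569.3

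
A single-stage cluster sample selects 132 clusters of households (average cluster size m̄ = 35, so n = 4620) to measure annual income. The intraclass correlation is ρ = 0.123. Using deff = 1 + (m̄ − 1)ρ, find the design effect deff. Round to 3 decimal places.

5.182

deff = 1 + (35 − 1)·0.123 = 1 + 4.182 = 5.182.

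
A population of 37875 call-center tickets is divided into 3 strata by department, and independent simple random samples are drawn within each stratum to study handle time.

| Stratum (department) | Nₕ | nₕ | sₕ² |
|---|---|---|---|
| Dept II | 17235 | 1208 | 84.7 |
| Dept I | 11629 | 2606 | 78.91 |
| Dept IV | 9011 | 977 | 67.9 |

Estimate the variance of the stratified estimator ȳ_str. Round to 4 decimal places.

0.0192

Var(ȳ_str) = Σₕ Wₕ²(1 − fₕ)sₕ²/nₕ with Wₕ = Nₕ/N, N = 37875.
Dept II: Wₕ = 0.45504950; term = 0.45504950²·(1 − 0.07008993)·84.7/1208 = 0.013501273.
Dept I: Wₕ = 0.30703630; term = 0.30703630²·(1 − 0.22409494)·78.91/2606 = 0.0022148569.
Dept IV: Wₕ = 0.23791419; term = 0.23791419²·(1 − 0.10842304)·67.9/977 = 0.0035073148.
Sum = 0.019223445.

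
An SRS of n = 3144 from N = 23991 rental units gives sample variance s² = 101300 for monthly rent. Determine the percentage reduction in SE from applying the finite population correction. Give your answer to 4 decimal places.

f = n/N = 3144/23991 = 0.13104914.
SE_no-fpc = √(s²/n) = 5.6762753; SE_fpc = √((1−f)s²/n) = 5.2912839.
Ratio = √(1−f) = 0.93217534. Reduction = 100·(1 − 0.93217534) = 6.7825%.

6.7825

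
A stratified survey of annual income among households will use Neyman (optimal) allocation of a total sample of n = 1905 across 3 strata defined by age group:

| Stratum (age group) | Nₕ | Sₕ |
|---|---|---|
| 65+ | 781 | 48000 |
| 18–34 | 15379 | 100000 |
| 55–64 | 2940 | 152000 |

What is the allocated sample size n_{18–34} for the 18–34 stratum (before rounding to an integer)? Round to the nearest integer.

1449

Neyman allocation: nₕ = n·NₕSₕ / Σⱼ NⱼSⱼ.
Σ NⱼSⱼ = 781·48000 + 15379·100000 + 2940·152000 = 2.022268 × 10^9.
n_{18–34} = 1905·15379·100000 / (2.022268 × 10^9) = 1449.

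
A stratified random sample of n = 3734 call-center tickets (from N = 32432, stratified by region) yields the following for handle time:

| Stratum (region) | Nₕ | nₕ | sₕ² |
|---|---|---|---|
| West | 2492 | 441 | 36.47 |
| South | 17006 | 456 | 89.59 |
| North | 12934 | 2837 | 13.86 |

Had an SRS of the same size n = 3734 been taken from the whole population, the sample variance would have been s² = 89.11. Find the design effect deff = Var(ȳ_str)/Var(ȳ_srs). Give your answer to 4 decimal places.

Var(ȳ_str) = Σ Wₕ²(1−fₕ)sₕ²/nₕ with Wₕ = Nₕ/32432:
  West: (2492/32432)²·(1−441/2492)·36.47/441 = 4.0184948 × 10^-4
  South: (17006/32432)²·(1−456/17006)·89.59/456 = 0.052571141
  North: (12934/32432)²·(1−2837/12934)·13.86/2837 = 6.06571 × 10^-4
  → Var(ȳ_str) = 0.053579561.
Var(ȳ_srs) = (1 − 3734/32432)·89.11/3734 = 0.021116894.
deff = 0.053579561 / 0.021116894 = 2.5373.

2.5373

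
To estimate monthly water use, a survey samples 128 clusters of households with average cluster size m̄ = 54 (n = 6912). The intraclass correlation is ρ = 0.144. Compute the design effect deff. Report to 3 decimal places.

8.632

deff = 1 + (54 − 1)·0.144 = 1 + 7.632 = 8.632.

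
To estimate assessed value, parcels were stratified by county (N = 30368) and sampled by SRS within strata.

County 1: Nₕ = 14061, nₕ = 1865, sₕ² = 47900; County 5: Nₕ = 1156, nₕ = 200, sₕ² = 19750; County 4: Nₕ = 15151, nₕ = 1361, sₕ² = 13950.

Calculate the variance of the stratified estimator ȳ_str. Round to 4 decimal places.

7.2164

Var(ȳ_str) = Σₕ Wₕ²(1 − fₕ)sₕ²/nₕ with Wₕ = Nₕ/N, N = 30368.
County 1: Wₕ = 0.46302028; term = 0.46302028²·(1 − 0.13263637)·47900/1865 = 4.7759296.
County 5: Wₕ = 0.03806639; term = 0.03806639²·(1 − 0.17301038)·19750/200 = 0.11833697.
County 4: Wₕ = 0.49891333; term = 0.49891333²·(1 − 0.08982905)·13950/1361 = 2.3221446.
Sum = 7.2164112.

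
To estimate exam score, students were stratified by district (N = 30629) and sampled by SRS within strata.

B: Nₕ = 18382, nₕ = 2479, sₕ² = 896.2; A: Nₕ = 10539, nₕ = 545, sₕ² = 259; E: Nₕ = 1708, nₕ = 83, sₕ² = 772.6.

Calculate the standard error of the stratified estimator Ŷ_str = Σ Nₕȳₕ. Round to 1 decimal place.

Var(Ŷ_str) = Σₕ Nₕ²(1 − fₕ)sₕ²/nₕ.
B: 18382²·(1 − 2479/18382)·896.2/2479 = 1.0568181 × 10^8.
A: 10539²·(1 − 545/10539)·259/545 = 5.0054371 × 10^7.
E: 1708²·(1 − 83/1708)·772.6/83 = 2.5835558 × 10^7.
Sum = 1.8157174 × 10^8.
SE = √(1.8157174 × 10^8) = 13474.9.

13474.9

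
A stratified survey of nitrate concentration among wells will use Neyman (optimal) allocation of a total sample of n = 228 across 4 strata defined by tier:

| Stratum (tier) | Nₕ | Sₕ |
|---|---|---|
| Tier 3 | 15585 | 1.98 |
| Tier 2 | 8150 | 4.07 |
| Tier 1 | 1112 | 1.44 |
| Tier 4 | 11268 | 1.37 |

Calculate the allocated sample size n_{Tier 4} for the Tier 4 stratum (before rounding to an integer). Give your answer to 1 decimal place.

43.4

Neyman allocation: nₕ = n·NₕSₕ / Σⱼ NⱼSⱼ.
Σ NⱼSⱼ = 15585·1.98 + 8150·4.07 + 1112·1.44 + 11268·1.37 = 81067.24.
n_{Tier 4} = 228·11268·1.37 / 81067.24 = 43.4.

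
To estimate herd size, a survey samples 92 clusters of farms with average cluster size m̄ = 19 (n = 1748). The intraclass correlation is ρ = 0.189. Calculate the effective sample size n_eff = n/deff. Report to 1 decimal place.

deff = 1 + (19 − 1)·0.189 = 1 + 3.402 = 4.402.
n_eff = 1748 / 4.402 = 397.1.

397.1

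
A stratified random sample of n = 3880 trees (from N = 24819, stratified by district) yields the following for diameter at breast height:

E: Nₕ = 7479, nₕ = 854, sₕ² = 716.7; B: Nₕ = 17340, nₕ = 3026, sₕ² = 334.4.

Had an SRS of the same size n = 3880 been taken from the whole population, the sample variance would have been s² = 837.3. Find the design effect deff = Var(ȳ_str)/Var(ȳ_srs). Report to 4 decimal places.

0.6154

Var(ȳ_str) = Σ Wₕ²(1−fₕ)sₕ²/nₕ with Wₕ = Nₕ/24819:
  E: (7479/24819)²·(1−854/7479)·716.7/854 = 0.067505692
  B: (17340/24819)²·(1−3026/17340)·334.4/3026 = 0.044528585
  → Var(ȳ_str) = 0.11203428.
Var(ȳ_srs) = (1 − 3880/24819)·837.3/3880 = 0.18206272.
deff = 0.11203428 / 0.18206272 = 0.6154.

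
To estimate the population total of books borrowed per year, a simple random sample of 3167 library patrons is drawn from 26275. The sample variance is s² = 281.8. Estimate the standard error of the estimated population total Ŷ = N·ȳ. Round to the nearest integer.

7350

Var(Ŷ) = N²·Var(ȳ) = N²·(1 − n/N)·s²/n.
f = 3167/26275 = 0.12053283; Var(ȳ) = 0.87946717·281.8/3167 = 0.078255084.
Var(Ŷ) = 26275² · 0.078255084 = 5.4025403 × 10^7.
SE(Ŷ) = √(5.4025403 × 10^7) = 7350.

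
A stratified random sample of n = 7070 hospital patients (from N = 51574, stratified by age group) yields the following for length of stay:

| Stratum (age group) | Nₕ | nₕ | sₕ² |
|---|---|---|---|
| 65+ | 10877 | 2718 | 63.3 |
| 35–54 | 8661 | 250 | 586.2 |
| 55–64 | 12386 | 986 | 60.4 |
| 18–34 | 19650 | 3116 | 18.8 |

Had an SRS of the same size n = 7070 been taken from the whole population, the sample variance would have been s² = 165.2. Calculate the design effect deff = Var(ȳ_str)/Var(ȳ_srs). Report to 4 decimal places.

Var(ȳ_str) = Σ Wₕ²(1−fₕ)sₕ²/nₕ with Wₕ = Nₕ/51574:
  65+: (10877/51574)²·(1−2718/10877)·63.3/2718 = 7.7703161 × 10^-4
  35–54: (8661/51574)²·(1−250/8661)·586.2/250 = 0.064218454
  55–64: (12386/51574)²·(1−986/12386)·60.4/986 = 0.0032518786
  18–34: (19650/51574)²·(1−3116/19650)·18.8/3116 = 7.3695209 × 10^-4
  → Var(ȳ_str) = 0.068984316.
Var(ȳ_srs) = (1 − 7070/51574)·165.2/7070 = 0.020163172.
deff = 0.068984316 / 0.020163172 = 3.4213.

3.4213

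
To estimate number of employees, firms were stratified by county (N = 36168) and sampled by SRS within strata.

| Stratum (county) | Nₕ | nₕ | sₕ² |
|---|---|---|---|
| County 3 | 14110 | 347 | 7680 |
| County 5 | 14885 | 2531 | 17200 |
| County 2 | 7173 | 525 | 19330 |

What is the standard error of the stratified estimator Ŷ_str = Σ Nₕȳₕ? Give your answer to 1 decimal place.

85460.4

Var(Ŷ_str) = Σₕ Nₕ²(1 − fₕ)sₕ²/nₕ.
County 3: 14110²·(1 − 347/14110)·7680/347 = 4.298054 × 10^9.
County 5: 14885²·(1 − 2531/14885)·17200/2531 = 1.2496625 × 10^9.
County 2: 7173²·(1 − 525/7173)·19330/525 = 1.7557569 × 10^9.
Sum = 7.3034734 × 10^9.
SE = √(7.3034734 × 10^9) = 85460.4.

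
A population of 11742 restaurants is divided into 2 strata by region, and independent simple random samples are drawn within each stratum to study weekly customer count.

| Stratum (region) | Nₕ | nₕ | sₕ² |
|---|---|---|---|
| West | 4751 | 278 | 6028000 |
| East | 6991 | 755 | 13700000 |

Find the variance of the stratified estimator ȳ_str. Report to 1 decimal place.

Var(ȳ_str) = Σₕ Wₕ²(1 − fₕ)sₕ²/nₕ with Wₕ = Nₕ/N, N = 11742.
West: Wₕ = 0.40461591; term = 0.40461591²·(1 − 0.05851400)·6028000/278 = 3342.1676.
East: Wₕ = 0.59538409; term = 0.59538409²·(1 − 0.10799599)·13700000/755 = 5737.6608.
Sum = 9079.8284.

9079.8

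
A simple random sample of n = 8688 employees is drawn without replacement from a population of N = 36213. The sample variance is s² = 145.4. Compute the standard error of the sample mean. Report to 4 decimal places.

0.1128

Under SRS without replacement, Var(ȳ) = (1 − f)·s²/n with f = n/N = 8688/36213 = 0.23991384.
Var(ȳ) = (1 − 0.23991384)·145.4/8688 = 0.76008616·0.016735727 = 0.012720595.
SE(ȳ) = √(0.012720595) = 0.1128.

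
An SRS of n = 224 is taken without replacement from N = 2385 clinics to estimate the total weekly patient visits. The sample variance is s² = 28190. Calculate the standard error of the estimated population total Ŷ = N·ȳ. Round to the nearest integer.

25468

Var(Ŷ) = N²·Var(ȳ) = N²·(1 − n/N)·s²/n.
f = 224/2385 = 0.09392034; Var(ȳ) = 0.90607966·28190/224 = 114.02851.
Var(Ŷ) = 2385² · 114.02851 = 6.4861982 × 10^8.
SE(Ŷ) = √(6.4861982 × 10^8) = 25468.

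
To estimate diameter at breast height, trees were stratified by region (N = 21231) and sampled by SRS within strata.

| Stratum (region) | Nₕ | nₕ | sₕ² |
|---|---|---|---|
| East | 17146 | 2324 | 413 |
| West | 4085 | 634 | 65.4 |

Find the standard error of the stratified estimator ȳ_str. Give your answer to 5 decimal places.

0.32159

Var(ȳ_str) = Σₕ Wₕ²(1 − fₕ)sₕ²/nₕ with Wₕ = Nₕ/N, N = 21231.
East: Wₕ = 0.80759267; term = 0.80759267²·(1 − 0.13554182)·413/2324 = 0.10019422.
West: Wₕ = 0.19240733; term = 0.19240733²·(1 − 0.15520196)·65.4/634 = 0.0032261504.
Sum = 0.10342037.
SE = √(0.10342037) = 0.32159.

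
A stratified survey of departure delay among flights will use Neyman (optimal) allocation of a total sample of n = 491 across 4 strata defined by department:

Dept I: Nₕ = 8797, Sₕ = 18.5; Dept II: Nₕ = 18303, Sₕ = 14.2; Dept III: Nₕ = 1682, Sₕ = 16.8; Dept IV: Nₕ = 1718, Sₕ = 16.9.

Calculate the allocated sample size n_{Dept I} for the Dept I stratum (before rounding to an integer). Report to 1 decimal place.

166.5

Neyman allocation: nₕ = n·NₕSₕ / Σⱼ NⱼSⱼ.
Σ NⱼSⱼ = 8797·18.5 + 18303·14.2 + 1682·16.8 + 1718·16.9 = 479938.9.
n_{Dept I} = 491·8797·18.5 / 479938.9 = 166.5.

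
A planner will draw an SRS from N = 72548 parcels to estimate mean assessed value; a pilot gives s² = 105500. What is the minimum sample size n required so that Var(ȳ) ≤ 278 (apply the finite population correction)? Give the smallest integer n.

378

Without fpc, n₀ = s²/D = 105500/278 = 379.4964.
With fpc, (1 − n/N)·s²/n ≤ D requires n ≥ n₀/(1 + n₀/N) = 379.4964/(1 + 379.4964/72548) = 377.5216.
Rounding up, n = 378.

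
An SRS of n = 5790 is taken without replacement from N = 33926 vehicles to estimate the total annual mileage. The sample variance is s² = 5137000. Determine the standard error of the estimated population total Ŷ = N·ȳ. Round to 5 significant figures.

Var(Ŷ) = N²·Var(ȳ) = N²·(1 − n/N)·s²/n.
f = 5790/33926 = 0.17066557; Var(ȳ) = 0.82933443·5137000/5790 = 735.80155.
Var(Ŷ) = 33926² · 735.80155 = 8.4688807 × 10^11.
SE(Ŷ) = √(8.4688807 × 10^11) = 920270.

920270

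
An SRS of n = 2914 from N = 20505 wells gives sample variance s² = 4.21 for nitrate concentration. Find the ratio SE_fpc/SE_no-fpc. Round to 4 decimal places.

f = n/N = 2914/20505 = 0.14211168.
SE_no-fpc = √(s²/n) = 0.03800986; SE_fpc = √((1−f)s²/n) = 0.035205592.
Ratio = √(1−f) = 0.92622261.

0.9262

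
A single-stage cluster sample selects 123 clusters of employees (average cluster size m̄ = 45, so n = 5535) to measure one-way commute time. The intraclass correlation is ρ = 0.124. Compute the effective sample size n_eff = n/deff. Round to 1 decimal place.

deff = 1 + (45 − 1)·0.124 = 1 + 5.456 = 6.456.
n_eff = 5535 / 6.456 = 857.3.

857.3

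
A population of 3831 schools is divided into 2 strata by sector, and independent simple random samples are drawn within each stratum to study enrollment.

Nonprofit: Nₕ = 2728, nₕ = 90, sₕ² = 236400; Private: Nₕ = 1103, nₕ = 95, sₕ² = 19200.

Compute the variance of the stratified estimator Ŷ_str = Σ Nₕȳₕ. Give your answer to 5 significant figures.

1.9127 × 10^10

Var(Ŷ_str) = Σₕ Nₕ²(1 − fₕ)sₕ²/nₕ.
Nonprofit: 2728²·(1 − 90/2728)·236400/90 = 1.8902712 × 10^10.
Private: 1103²·(1 − 95/1103)·19200/95 = 2.2470548 × 10^8.
Sum = 1.9127417 × 10^10.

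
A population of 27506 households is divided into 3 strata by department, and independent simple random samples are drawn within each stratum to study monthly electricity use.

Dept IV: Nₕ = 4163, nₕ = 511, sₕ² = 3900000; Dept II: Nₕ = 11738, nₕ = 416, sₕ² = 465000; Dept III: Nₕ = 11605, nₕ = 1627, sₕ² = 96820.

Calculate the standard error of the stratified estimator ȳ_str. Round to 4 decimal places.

18.9425

Var(ȳ_str) = Σₕ Wₕ²(1 − fₕ)sₕ²/nₕ with Wₕ = Nₕ/N, N = 27506.
Dept IV: Wₕ = 0.15134880; term = 0.15134880²·(1 − 0.12274802)·3900000/511 = 153.36491.
Dept II: Wₕ = 0.42674326; term = 0.42674326²·(1 − 0.03544045)·465000/416 = 196.34597.
Dept III: Wₕ = 0.42190795; term = 0.42190795²·(1 − 0.14019819)·96820/1627 = 9.107754.
Sum = 358.81863.
SE = √(358.81863) = 18.9425.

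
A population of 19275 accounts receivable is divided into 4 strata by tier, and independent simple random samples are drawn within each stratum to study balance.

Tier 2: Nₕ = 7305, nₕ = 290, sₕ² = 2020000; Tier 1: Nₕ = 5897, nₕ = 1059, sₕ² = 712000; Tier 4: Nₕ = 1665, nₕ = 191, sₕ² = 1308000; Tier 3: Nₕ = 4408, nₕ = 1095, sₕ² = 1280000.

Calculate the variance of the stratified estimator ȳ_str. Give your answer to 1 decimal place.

1103.6

Var(ȳ_str) = Σₕ Wₕ²(1 − fₕ)sₕ²/nₕ with Wₕ = Nₕ/N, N = 19275.
Tier 2: Wₕ = 0.37898833; term = 0.37898833²·(1 − 0.03969884)·2020000/290 = 960.75465.
Tier 1: Wₕ = 0.30594034; term = 0.30594034²·(1 − 0.17958284)·712000/1059 = 51.628826.
Tier 4: Wₕ = 0.08638132; term = 0.08638132²·(1 − 0.11471471)·1308000/191 = 45.237368.
Tier 3: Wₕ = 0.22869001; term = 0.22869001²·(1 − 0.24841198)·1280000/1095 = 45.948369.
Sum = 1103.5692.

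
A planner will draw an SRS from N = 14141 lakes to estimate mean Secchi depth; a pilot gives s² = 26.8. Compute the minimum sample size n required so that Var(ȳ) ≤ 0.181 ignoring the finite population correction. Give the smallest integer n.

Without fpc, n₀ = s²/D = 26.8/0.181 = 148.0663.
Rounding up, n = 149.

149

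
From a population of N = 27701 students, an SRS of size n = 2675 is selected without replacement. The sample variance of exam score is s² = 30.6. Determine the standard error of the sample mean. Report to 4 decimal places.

0.1017

Under SRS without replacement, Var(ȳ) = (1 − f)·s²/n with f = n/N = 2675/27701 = 0.09656691.
Var(ȳ) = (1 − 0.09656691)·30.6/2675 = 0.90343309·0.011439252 = 0.010334599.
SE(ȳ) = √(0.010334599) = 0.1017.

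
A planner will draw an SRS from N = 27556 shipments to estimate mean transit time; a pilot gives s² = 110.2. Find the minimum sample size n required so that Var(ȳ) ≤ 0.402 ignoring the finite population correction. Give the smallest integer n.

275

Without fpc, n₀ = s²/D = 110.2/0.402 = 274.1294.
Rounding up, n = 275.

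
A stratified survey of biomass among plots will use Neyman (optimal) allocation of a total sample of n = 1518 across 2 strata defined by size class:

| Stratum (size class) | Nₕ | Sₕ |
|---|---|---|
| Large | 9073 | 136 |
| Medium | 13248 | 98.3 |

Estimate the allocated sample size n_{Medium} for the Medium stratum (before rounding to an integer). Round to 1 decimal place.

Neyman allocation: nₕ = n·NₕSₕ / Σⱼ NⱼSⱼ.
Σ NⱼSⱼ = 9073·136 + 13248·98.3 = 2.5362064 × 10^6.
n_{Medium} = 1518·13248·98.3 / (2.5362064 × 10^6) = 779.5.

779.5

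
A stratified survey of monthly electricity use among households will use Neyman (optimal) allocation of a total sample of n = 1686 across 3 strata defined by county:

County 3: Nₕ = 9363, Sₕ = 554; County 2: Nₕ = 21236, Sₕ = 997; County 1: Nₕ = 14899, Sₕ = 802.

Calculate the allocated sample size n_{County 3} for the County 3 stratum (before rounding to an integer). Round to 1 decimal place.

228.3

Neyman allocation: nₕ = n·NₕSₕ / Σⱼ NⱼSⱼ.
Σ NⱼSⱼ = 9363·554 + 21236·997 + 14899·802 = 3.8308392 × 10^7.
n_{County 3} = 1686·9363·554 / (3.8308392 × 10^7) = 228.3.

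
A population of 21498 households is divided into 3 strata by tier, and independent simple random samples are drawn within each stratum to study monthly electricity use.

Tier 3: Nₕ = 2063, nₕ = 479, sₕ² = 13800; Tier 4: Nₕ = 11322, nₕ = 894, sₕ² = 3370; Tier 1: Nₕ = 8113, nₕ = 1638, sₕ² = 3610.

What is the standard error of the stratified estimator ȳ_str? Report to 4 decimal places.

1.1905

Var(ȳ_str) = Σₕ Wₕ²(1 − fₕ)sₕ²/nₕ with Wₕ = Nₕ/N, N = 21498.
Tier 3: Wₕ = 0.09596242; term = 0.09596242²·(1 − 0.23218614)·13800/479 = 0.20370508.
Tier 4: Wₕ = 0.52665364; term = 0.52665364²·(1 − 0.07896131)·3370/894 = 0.96298703.
Tier 1: Wₕ = 0.37738394; term = 0.37738394²·(1 − 0.20189819)·3610/1638 = 0.25050618.
Sum = 1.4171983.
SE = √(1.4171983) = 1.1905.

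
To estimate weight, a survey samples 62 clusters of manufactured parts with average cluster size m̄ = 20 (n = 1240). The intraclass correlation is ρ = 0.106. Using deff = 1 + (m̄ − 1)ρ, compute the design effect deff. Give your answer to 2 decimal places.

3.01

deff = 1 + (20 − 1)·0.106 = 1 + 2.014 = 3.014.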